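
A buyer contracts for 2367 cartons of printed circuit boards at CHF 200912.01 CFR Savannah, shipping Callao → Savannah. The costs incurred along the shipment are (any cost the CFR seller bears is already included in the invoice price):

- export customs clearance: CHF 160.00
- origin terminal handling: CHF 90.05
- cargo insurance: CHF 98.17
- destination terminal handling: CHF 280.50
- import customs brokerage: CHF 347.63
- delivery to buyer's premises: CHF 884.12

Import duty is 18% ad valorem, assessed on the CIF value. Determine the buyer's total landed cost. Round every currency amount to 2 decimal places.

Total landed cost: CHF 238704.26

CFR: the seller pays costs through ocean freight to the destination port, but not insurance.
Already in the invoice (seller's account under CFR): export clearance, origin terminal — exclude.
CIF value = CFR price + insurance = 200912.01 + 98.17 = 201010.18
Import duty = 201010.18 × 18% = 36181.83
Buyer bears: insurance 98.17 + destination terminal 280.50 + brokerage 347.63 + delivery 884.12 + duty 36181.83 = 37792.25
Landed cost = invoice 200912.01 + 37792.25 = 238704.26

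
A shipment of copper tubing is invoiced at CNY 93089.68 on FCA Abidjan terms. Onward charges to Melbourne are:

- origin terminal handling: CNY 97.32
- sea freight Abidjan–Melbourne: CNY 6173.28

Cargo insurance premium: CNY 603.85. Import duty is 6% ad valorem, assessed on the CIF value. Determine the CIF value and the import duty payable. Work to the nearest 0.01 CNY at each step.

CIF = FCA price + pre-shipment costs + freight + insurance
CIF = 93089.68 + 97.32 + 6173.28 + 603.85 = 99964.13
Import duty = 99964.13 × 6% = 5997.85

CIF value: CNY 99964.13; import duty: CNY 5997.85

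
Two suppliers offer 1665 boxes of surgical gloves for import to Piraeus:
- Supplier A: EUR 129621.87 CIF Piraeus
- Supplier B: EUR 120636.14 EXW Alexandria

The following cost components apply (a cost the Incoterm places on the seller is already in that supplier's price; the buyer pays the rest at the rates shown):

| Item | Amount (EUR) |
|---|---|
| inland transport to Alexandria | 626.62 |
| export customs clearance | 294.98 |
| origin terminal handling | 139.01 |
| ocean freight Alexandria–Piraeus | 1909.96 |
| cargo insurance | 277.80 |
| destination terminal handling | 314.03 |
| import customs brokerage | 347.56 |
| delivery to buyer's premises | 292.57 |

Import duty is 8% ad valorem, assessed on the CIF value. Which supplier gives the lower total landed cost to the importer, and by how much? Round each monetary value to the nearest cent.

Supplier A (CIF):
The CIF price already equals the CIF value: 129621.87
Import duty = 129621.87 × 8% = 10369.75
Buyer bears (A): 314.03 + 347.56 + 292.57 = 954.16
Landed cost (A) = invoice 129621.87 + 954.16 + duty 10369.75 = 140945.78
Supplier B (EXW):
CIF value = EXW price + inland to port + export clearance + origin terminal + freight + insurance = 120636.14 + 626.62 + 294.98 + 139.01 + 1909.96 + 277.80 = 123884.51
Import duty = 123884.51 × 8% = 9910.76
Buyer bears (B): 626.62 + 294.98 + 139.01 + 1909.96 + 277.80 + 314.03 + 347.56 + 292.57 = 4202.53
Landed cost (B) = invoice 120636.14 + 4202.53 + duty 9910.76 = 134749.43
Difference = |140945.78 − 134749.43| = 6196.35

Supplier B is cheaper by EUR 6196.35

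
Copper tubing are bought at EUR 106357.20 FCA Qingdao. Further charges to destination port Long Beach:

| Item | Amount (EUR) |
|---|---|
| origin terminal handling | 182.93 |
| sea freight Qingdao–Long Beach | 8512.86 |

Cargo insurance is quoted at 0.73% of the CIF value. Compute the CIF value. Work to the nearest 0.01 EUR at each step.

CIF value: EUR 115899.05

Let C be the CIF value. C = FCA price + pre-shipment costs + freight + 0.73% × C
C − 0.73% × C = 106357.20 + 182.93 + 8512.86
0.9927 × C = 115052.99
C = 115052.99 / 0.9927 = 115899.05
Insurance premium = 0.73% × 115899.05 = 846.06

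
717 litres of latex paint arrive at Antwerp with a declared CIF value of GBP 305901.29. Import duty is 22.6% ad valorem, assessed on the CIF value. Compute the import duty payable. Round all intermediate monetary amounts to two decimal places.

Import duty = 305901.29 × 22.6% = 69133.69

Import duty: GBP 69133.69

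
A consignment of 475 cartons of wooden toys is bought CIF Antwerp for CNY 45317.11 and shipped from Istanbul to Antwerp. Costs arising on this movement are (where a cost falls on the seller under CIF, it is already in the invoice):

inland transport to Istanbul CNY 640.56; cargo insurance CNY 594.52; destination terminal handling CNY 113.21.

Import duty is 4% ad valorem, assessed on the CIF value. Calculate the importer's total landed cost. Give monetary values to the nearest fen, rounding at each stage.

Total landed cost: CNY 47243.00

CIF: the seller pays costs through ocean freight and marine insurance to the destination port.
Already in the invoice (seller's account under CIF): inland to port, insurance — exclude.
The CIF price already equals the CIF value: 45317.11
Import duty = 45317.11 × 4% = 1812.68
Buyer bears: destination terminal 113.21 + duty 1812.68 = 1925.89
Landed cost = invoice 45317.11 + 1925.89 = 47243.00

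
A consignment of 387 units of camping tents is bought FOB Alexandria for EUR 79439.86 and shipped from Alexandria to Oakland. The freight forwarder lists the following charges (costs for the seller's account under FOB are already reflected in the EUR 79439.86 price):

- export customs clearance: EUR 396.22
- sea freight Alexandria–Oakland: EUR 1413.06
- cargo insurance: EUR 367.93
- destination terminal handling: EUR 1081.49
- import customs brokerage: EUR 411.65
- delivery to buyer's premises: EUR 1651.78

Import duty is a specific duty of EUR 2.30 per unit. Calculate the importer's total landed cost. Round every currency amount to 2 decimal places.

Total landed cost: EUR 85255.87

FOB: the seller bears costs until goods are on board at the origin port; the buyer bears freight, insurance and all costs thereafter.
Already in the invoice (seller's account under FOB): export clearance — exclude.
CIF value = FOB price + freight + insurance = 79439.86 + 1413.06 + 367.93 = 81220.85
Import duty = 387 × 2.30 = 890.10
Buyer bears: freight 1413.06 + insurance 367.93 + destination terminal 1081.49 + brokerage 411.65 + delivery 1651.78 + duty 890.10 = 5816.01
Landed cost = invoice 79439.86 + 5816.01 = 85255.87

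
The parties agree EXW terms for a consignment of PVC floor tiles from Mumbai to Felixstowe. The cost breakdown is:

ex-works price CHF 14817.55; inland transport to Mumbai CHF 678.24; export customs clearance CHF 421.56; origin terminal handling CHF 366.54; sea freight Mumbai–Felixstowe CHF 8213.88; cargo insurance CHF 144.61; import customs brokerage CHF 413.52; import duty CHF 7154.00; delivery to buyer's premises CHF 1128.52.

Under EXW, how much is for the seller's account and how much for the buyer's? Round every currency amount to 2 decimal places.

EXW: the seller makes goods available at their premises; the buyer bears all onward costs.
Seller's account: goods 14817.55 = 14817.55
Buyer's account: inland to port 678.24 + export clearance 421.56 + origin terminal 366.54 + freight 8213.88 + insurance 144.61 + brokerage 413.52 + duty 7154.00 + delivery 1128.52 = 18520.87

Seller: CHF 14817.55; buyer: CHF 18520.87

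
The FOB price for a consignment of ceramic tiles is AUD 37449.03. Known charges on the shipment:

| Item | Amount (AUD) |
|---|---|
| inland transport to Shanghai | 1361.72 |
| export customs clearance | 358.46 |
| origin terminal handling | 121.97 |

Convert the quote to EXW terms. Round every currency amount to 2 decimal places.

EXW price: AUD 35606.88

From FOB to EXW, the seller no longer bears: inland to port, export clearance, origin terminal.
EXW price = 37449.03 − 1361.72 − 358.46 − 121.97 = 35606.88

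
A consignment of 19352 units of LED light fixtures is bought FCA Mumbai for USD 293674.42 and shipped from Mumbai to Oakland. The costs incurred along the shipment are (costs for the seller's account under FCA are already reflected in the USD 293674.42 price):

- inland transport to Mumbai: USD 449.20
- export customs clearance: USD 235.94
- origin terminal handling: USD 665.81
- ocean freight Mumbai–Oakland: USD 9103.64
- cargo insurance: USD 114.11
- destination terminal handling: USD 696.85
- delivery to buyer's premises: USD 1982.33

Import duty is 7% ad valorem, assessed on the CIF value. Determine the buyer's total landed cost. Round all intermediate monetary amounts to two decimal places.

Total landed cost: USD 327486.22

FCA: the seller delivers export-cleared goods to the carrier; the buyer bears costs from that point.
Already in the invoice (seller's account under FCA): inland to port, export clearance — exclude.
CIF value = FCA price + origin terminal + freight + insurance = 293674.42 + 665.81 + 9103.64 + 114.11 = 303557.98
Import duty = 303557.98 × 7% = 21249.06
Buyer bears: origin terminal 665.81 + freight 9103.64 + insurance 114.11 + destination terminal 696.85 + delivery 1982.33 + duty 21249.06 = 33811.80
Landed cost = invoice 293674.42 + 33811.80 = 327486.22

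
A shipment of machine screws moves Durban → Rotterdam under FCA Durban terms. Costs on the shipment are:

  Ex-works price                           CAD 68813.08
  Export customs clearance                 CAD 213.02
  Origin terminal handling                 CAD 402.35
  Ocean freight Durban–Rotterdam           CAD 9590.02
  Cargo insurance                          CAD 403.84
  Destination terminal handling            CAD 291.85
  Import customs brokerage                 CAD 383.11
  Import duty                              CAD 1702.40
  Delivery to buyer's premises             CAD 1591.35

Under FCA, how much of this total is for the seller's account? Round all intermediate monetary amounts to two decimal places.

Seller's account: CAD 69026.10

FCA: the seller delivers export-cleared goods to the carrier; the buyer bears costs from that point.
Seller's account: goods 68813.08 + export clearance 213.02 = 69026.10
Buyer's account: origin terminal 402.35 + freight 9590.02 + insurance 403.84 + destination terminal 291.85 + brokerage 383.11 + duty 1702.40 + delivery 1591.35 = 14364.92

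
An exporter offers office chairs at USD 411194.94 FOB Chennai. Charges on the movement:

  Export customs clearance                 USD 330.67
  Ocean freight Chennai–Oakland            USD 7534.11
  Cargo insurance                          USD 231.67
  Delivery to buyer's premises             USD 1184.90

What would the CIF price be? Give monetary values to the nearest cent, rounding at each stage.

Not relevant to the conversion: export clearance — on the seller under both FOB and CIF; already in the FOB price and stays in the CIF price. delivery — on the buyer under both terms; not part of either seller's price.
From FOB to CIF, the seller additionally bears: freight, insurance.
CIF price = 411194.94 + 7534.11 + 231.67 = 418960.72

CIF price: USD 418960.72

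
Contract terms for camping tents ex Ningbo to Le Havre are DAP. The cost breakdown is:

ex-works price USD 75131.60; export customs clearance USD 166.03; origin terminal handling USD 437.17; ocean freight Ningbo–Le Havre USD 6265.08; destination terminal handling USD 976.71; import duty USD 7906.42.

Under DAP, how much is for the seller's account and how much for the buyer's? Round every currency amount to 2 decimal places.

DAP: the seller bears all costs to the named destination except import duty and clearance.
Seller's account: goods 75131.60 + export clearance 166.03 + origin terminal 437.17 + freight 6265.08 + destination terminal 976.71 = 82976.59
Buyer's account: duty 7906.42 = 7906.42

Seller: USD 82976.59; buyer: USD 7906.42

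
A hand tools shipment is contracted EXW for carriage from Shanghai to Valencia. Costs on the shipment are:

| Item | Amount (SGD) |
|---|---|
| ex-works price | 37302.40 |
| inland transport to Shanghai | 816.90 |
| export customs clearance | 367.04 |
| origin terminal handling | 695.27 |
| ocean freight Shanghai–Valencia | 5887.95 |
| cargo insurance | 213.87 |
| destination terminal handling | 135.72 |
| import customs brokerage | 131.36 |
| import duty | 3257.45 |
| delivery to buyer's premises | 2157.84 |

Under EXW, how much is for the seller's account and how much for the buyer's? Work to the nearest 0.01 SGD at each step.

EXW: the seller makes goods available at their premises; the buyer bears all onward costs.
Seller's account: goods 37302.40 = 37302.40
Buyer's account: inland to port 816.90 + export clearance 367.04 + origin terminal 695.27 + freight 5887.95 + insurance 213.87 + destination terminal 135.72 + brokerage 131.36 + duty 3257.45 + delivery 2157.84 = 13663.40

Seller: SGD 37302.40; buyer: SGD 13663.40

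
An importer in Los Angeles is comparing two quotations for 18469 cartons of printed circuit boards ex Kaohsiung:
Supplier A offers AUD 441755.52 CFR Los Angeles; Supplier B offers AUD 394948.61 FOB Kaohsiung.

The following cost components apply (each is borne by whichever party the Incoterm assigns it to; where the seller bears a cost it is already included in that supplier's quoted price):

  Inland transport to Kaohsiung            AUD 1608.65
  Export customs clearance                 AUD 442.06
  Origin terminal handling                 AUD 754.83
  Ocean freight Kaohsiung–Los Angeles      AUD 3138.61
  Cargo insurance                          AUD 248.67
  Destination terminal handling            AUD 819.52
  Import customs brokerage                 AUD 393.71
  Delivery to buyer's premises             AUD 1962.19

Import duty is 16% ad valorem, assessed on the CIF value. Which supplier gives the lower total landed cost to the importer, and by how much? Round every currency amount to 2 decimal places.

Supplier B is cheaper by AUD 50655.23

Supplier A (CFR):
CIF value = CFR price + insurance = 441755.52 + 248.67 = 442004.19
Import duty = 442004.19 × 16% = 70720.67
Buyer bears (A): 248.67 + 819.52 + 393.71 + 1962.19 = 3424.09
Landed cost (A) = invoice 441755.52 + 3424.09 + duty 70720.67 = 515900.28
Supplier B (FOB):
CIF value = FOB price + freight + insurance = 394948.61 + 3138.61 + 248.67 = 398335.89
Import duty = 398335.89 × 16% = 63733.74
Buyer bears (B): 3138.61 + 248.67 + 819.52 + 393.71 + 1962.19 = 6562.70
Landed cost (B) = invoice 394948.61 + 6562.70 + duty 63733.74 = 465245.05
Difference = |515900.28 − 465245.05| = 50655.23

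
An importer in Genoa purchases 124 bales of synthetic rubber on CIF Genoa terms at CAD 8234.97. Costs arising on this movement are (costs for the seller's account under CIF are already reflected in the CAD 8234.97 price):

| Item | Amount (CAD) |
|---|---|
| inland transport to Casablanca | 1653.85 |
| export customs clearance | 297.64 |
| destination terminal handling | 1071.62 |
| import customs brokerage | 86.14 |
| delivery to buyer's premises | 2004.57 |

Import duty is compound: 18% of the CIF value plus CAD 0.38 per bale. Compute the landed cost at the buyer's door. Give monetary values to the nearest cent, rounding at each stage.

CIF: the seller pays costs through ocean freight and marine insurance to the destination port.
Already in the invoice (seller's account under CIF): inland to port, export clearance — exclude.
The CIF price already equals the CIF value: 8234.97
Ad valorem component: 8234.97 × 18% = 1482.29
Specific component: 124 × 0.38 = 47.12
Import duty = 1482.29 + 47.12 = 1529.41
Buyer bears: destination terminal 1071.62 + brokerage 86.14 + delivery 2004.57 + duty 1529.41 = 4691.74
Landed cost = invoice 8234.97 + 4691.74 = 12926.71

Total landed cost: CAD 12926.71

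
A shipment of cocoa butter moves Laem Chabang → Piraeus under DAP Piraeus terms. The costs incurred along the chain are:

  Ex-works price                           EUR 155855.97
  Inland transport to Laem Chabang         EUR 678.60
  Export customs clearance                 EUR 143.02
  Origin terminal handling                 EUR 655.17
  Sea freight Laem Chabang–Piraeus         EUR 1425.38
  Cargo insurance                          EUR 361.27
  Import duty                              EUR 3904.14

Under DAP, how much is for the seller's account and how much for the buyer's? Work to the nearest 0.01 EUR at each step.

Seller: EUR 159119.41; buyer: EUR 3904.14

DAP: the seller bears all costs to the named destination except import duty and clearance.
Seller's account: goods 155855.97 + inland to port 678.60 + export clearance 143.02 + origin terminal 655.17 + freight 1425.38 + insurance 361.27 = 159119.41
Buyer's account: duty 3904.14 = 3904.14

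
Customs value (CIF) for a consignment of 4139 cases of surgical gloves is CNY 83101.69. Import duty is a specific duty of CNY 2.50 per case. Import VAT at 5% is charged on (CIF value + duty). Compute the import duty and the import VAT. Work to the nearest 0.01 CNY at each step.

Import duty = 4139 × 2.50 = 10347.50
VAT base = CIF + duty = 83101.69 + 10347.50 = 93449.19
Import VAT = 93449.19 × 5% = 4672.46

Import duty: CNY 10347.50; import VAT: CNY 4672.46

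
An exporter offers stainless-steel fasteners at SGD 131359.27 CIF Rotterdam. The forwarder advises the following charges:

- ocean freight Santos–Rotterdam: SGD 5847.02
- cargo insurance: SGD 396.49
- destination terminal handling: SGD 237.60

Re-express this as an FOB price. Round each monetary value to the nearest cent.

Not relevant to the conversion: destination terminal — on the buyer under both terms; not part of either seller's price.
From CIF to FOB, the seller no longer bears: freight, insurance.
FOB price = 131359.27 − 5847.02 − 396.49 = 125115.76

FOB price: SGD 125115.76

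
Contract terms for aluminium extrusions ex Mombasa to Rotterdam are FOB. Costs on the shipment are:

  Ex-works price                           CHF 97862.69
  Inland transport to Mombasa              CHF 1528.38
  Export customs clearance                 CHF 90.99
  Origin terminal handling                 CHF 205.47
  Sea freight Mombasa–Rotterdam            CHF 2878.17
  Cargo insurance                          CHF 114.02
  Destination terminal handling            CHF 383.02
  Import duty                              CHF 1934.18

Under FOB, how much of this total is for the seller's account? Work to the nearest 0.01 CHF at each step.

Seller's account: CHF 99687.53

FOB: the seller bears costs until goods are on board at the origin port; the buyer bears freight, insurance and all costs thereafter.
Seller's account: goods 97862.69 + inland to port 1528.38 + export clearance 90.99 + origin terminal 205.47 = 99687.53
Buyer's account: freight 2878.17 + insurance 114.02 + destination terminal 383.02 + duty 1934.18 = 5309.39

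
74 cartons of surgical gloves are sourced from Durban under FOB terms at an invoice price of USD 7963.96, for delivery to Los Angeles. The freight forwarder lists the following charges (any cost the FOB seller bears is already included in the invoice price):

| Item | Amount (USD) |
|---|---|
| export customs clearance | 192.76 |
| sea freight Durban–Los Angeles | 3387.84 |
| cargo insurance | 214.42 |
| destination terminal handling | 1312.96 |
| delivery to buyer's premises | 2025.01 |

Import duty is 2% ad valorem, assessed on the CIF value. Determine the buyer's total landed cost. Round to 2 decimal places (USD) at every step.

Total landed cost: USD 15135.51

FOB: the seller bears costs until goods are on board at the origin port; the buyer bears freight, insurance and all costs thereafter.
Already in the invoice (seller's account under FOB): export clearance — exclude.
CIF value = FOB price + freight + insurance = 7963.96 + 3387.84 + 214.42 = 11566.22
Import duty = 11566.22 × 2% = 231.32
Buyer bears: freight 3387.84 + insurance 214.42 + destination terminal 1312.96 + delivery 2025.01 + duty 231.32 = 7171.55
Landed cost = invoice 7963.96 + 7171.55 = 15135.51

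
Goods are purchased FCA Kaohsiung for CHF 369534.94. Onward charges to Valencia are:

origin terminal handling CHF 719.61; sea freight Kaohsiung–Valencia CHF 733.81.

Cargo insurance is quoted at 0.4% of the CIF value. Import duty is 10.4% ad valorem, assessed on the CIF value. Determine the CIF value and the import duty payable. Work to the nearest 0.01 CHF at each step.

Let C be the CIF value. C = FCA price + pre-shipment costs + freight + 0.4% × C
C − 0.4% × C = 369534.94 + 719.61 + 733.81
0.996 × C = 370988.36
C = 370988.36 / 0.996 = 372478.27
Insurance premium = 0.4% × 372478.27 = 1489.91
Import duty = 372478.27 × 10.4% = 38737.74

CIF value: CHF 372478.27; import duty: CHF 38737.74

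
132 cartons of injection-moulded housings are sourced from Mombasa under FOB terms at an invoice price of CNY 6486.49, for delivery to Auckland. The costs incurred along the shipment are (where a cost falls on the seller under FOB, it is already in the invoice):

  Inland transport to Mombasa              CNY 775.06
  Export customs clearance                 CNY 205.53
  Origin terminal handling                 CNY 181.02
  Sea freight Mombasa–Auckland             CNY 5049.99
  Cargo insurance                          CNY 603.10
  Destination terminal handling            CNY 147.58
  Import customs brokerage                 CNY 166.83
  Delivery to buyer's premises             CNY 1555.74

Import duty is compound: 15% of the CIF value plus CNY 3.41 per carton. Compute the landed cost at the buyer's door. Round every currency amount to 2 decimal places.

Total landed cost: CNY 16280.79

FOB: the seller bears costs until goods are on board at the origin port; the buyer bears freight, insurance and all costs thereafter.
Already in the invoice (seller's account under FOB): inland to port, export clearance, origin terminal — exclude.
CIF value = FOB price + freight + insurance = 6486.49 + 5049.99 + 603.10 = 12139.58
Ad valorem component: 12139.58 × 15% = 1820.94
Specific component: 132 × 3.41 = 450.12
Import duty = 1820.94 + 450.12 = 2271.06
Buyer bears: freight 5049.99 + insurance 603.10 + destination terminal 147.58 + brokerage 166.83 + delivery 1555.74 + duty 2271.06 = 9794.30
Landed cost = invoice 6486.49 + 9794.30 = 16280.79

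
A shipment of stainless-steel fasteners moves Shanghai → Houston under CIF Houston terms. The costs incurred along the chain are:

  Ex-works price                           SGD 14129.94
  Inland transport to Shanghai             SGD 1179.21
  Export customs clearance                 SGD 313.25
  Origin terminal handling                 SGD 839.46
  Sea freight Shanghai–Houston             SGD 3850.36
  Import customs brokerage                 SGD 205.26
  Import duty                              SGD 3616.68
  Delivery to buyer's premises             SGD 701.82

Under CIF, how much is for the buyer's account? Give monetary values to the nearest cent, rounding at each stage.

CIF: the seller pays costs through ocean freight and marine insurance to the destination port.
Seller's account: goods 14129.94 + inland to port 1179.21 + export clearance 313.25 + origin terminal 839.46 + freight 3850.36 = 20312.22
Buyer's account: brokerage 205.26 + duty 3616.68 + delivery 701.82 = 4523.76

Buyer's account: SGD 4523.76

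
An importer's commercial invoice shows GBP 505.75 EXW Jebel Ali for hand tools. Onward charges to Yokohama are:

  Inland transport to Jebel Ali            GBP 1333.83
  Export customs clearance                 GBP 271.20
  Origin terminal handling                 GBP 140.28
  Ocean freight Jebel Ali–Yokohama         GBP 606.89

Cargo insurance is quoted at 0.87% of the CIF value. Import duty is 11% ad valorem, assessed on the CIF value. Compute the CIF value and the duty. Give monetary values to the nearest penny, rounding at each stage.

Let C be the CIF value. C = EXW price + pre-shipment costs + freight + 0.87% × C
C − 0.87% × C = 505.75 + 1333.83 + 271.20 + 140.28 + 606.89
0.9913 × C = 2857.95
C = 2857.95 / 0.9913 = 2883.03
Insurance premium = 0.87% × 2883.03 = 25.08
Import duty = 2883.03 × 11% = 317.13

CIF value: GBP 2883.03; import duty: GBP 317.13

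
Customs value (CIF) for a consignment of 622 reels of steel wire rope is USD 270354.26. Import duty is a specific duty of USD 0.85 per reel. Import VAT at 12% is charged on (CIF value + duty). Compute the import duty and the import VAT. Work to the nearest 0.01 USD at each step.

Import duty = 622 × 0.85 = 528.70
VAT base = CIF + duty = 270354.26 + 528.70 = 270882.96
Import VAT = 270882.96 × 12% = 32505.96

Import duty: USD 528.70; import VAT: USD 32505.96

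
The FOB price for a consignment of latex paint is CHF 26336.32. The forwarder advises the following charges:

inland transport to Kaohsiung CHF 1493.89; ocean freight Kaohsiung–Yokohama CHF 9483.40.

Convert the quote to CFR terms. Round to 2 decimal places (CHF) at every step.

Not relevant to the conversion: inland to port — on the seller under both FOB and CFR; already in the FOB price and stays in the CFR price.
From FOB to CFR, the seller additionally bears: freight.
CFR price = 26336.32 + 9483.40 = 35819.72

CFR price: CHF 35819.72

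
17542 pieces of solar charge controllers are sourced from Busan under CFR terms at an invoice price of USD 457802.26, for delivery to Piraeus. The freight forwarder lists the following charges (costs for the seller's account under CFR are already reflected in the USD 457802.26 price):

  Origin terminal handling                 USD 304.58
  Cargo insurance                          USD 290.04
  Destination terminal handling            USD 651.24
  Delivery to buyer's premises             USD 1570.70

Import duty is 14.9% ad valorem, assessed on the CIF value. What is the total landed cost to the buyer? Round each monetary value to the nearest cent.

CFR: the seller pays costs through ocean freight to the destination port, but not insurance.
Already in the invoice (seller's account under CFR): origin terminal — exclude.
CIF value = CFR price + insurance = 457802.26 + 290.04 = 458092.30
Import duty = 458092.30 × 14.9% = 68255.75
Buyer bears: insurance 290.04 + destination terminal 651.24 + delivery 1570.70 + duty 68255.75 = 70767.73
Landed cost = invoice 457802.26 + 70767.73 = 528569.99

Total landed cost: USD 528569.99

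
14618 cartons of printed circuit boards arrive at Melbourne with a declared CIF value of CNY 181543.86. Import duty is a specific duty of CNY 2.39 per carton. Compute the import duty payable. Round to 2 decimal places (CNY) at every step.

Import duty: CNY 34937.02

Import duty = 14618 × 2.39 = 34937.02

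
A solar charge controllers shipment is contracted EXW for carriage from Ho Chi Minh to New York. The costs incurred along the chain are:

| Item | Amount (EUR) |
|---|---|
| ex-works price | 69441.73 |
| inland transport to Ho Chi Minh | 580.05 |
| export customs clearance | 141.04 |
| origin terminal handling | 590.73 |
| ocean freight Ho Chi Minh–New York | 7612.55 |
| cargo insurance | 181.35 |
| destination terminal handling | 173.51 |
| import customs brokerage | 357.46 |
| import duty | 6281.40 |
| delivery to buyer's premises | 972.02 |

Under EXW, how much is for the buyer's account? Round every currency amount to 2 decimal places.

Buyer's account: EUR 16890.11

EXW: the seller makes goods available at their premises; the buyer bears all onward costs.
Seller's account: goods 69441.73 = 69441.73
Buyer's account: inland to port 580.05 + export clearance 141.04 + origin terminal 590.73 + freight 7612.55 + insurance 181.35 + destination terminal 173.51 + brokerage 357.46 + duty 6281.40 + delivery 972.02 = 16890.11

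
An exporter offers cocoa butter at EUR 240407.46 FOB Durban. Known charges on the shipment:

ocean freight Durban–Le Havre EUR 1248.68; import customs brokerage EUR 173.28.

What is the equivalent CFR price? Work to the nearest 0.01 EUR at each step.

CFR price: EUR 241656.14

Not relevant to the conversion: brokerage — on the buyer under both terms; not part of either seller's price.
From FOB to CFR, the seller additionally bears: freight.
CFR price = 240407.46 + 1248.68 = 241656.14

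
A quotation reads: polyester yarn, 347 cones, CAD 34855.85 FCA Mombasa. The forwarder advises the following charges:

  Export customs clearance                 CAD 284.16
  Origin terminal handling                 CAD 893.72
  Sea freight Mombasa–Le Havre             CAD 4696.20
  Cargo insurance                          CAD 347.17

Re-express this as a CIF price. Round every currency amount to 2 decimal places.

CIF price: CAD 40792.94

Not relevant to the conversion: export clearance — on the seller under both FCA and CIF; already in the FCA price and stays in the CIF price.
From FCA to CIF, the seller additionally bears: origin terminal, freight, insurance.
CIF price = 34855.85 + 893.72 + 4696.20 + 347.17 = 40792.94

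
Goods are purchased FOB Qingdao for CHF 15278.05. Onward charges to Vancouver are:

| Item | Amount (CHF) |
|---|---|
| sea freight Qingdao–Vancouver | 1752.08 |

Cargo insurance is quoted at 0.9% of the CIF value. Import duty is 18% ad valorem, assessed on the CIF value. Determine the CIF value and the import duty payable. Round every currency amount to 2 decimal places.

Let C be the CIF value. C = FOB price + freight + 0.9% × C
C − 0.9% × C = 15278.05 + 1752.08
0.991 × C = 17030.13
C = 17030.13 / 0.991 = 17184.79
Insurance premium = 0.9% × 17184.79 = 154.66
Import duty = 17184.79 × 18% = 3093.26

CIF value: CHF 17184.79; import duty: CHF 3093.26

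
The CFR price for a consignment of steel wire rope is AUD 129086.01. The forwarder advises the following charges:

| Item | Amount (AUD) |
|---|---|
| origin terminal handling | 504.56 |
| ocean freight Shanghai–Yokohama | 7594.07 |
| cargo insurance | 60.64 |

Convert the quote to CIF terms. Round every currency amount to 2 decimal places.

Not relevant to the conversion: freight, origin terminal — on the seller under both CFR and CIF; already in the CFR price and stays in the CIF price.
From CFR to CIF, the seller additionally bears: insurance.
CIF price = 129086.01 + 60.64 = 129146.65

CIF price: AUD 129146.65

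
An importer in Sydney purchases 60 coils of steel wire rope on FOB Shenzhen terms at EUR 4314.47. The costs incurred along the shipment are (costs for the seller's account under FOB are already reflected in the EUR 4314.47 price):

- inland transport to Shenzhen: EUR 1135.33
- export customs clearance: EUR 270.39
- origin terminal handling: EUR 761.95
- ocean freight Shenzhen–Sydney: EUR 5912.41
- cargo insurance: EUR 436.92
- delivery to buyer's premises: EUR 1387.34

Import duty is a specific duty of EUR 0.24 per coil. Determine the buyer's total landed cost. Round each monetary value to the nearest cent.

FOB: the seller bears costs until goods are on board at the origin port; the buyer bears freight, insurance and all costs thereafter.
Already in the invoice (seller's account under FOB): inland to port, export clearance, origin terminal — exclude.
CIF value = FOB price + freight + insurance = 4314.47 + 5912.41 + 436.92 = 10663.80
Import duty = 60 × 0.24 = 14.40
Buyer bears: freight 5912.41 + insurance 436.92 + delivery 1387.34 + duty 14.40 = 7751.07
Landed cost = invoice 4314.47 + 7751.07 = 12065.54

Total landed cost: EUR 12065.54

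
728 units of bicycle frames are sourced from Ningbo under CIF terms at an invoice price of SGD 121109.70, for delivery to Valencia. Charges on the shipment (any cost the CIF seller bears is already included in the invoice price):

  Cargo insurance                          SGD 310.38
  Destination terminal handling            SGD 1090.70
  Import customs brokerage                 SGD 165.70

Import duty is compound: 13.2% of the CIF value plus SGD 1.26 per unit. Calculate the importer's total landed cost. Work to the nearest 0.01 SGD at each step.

Total landed cost: SGD 139269.86

CIF: the seller pays costs through ocean freight and marine insurance to the destination port.
Already in the invoice (seller's account under CIF): insurance — exclude.
The CIF price already equals the CIF value: 121109.70
Ad valorem component: 121109.70 × 13.2% = 15986.48
Specific component: 728 × 1.26 = 917.28
Import duty = 15986.48 + 917.28 = 16903.76
Buyer bears: destination terminal 1090.70 + brokerage 165.70 + duty 16903.76 = 18160.16
Landed cost = invoice 121109.70 + 18160.16 = 139269.86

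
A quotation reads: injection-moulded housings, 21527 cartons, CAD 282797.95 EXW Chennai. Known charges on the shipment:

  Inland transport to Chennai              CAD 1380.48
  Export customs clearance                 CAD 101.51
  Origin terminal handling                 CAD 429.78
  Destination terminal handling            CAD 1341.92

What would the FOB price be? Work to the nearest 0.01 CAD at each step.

FOB price: CAD 284709.72

Not relevant to the conversion: destination terminal — on the buyer under both terms; not part of either seller's price.
From EXW to FOB, the seller additionally bears: inland to port, export clearance, origin terminal.
FOB price = 282797.95 + 1380.48 + 101.51 + 429.78 = 284709.72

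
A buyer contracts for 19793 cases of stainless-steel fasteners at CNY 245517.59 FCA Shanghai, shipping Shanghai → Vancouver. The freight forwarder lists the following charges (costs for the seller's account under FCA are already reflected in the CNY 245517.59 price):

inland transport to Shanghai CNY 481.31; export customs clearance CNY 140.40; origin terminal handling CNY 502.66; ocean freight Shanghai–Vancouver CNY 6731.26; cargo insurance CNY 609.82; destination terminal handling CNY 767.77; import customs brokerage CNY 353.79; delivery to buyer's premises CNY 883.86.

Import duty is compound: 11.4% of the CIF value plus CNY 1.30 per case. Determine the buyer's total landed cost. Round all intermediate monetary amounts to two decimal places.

Total landed cost: CNY 309980.84

FCA: the seller delivers export-cleared goods to the carrier; the buyer bears costs from that point.
Already in the invoice (seller's account under FCA): inland to port, export clearance — exclude.
CIF value = FCA price + origin terminal + freight + insurance = 245517.59 + 502.66 + 6731.26 + 609.82 = 253361.33
Ad valorem component: 253361.33 × 11.4% = 28883.19
Specific component: 19793 × 1.30 = 25730.90
Import duty = 28883.19 + 25730.90 = 54614.09
Buyer bears: origin terminal 502.66 + freight 6731.26 + insurance 609.82 + destination terminal 767.77 + brokerage 353.79 + delivery 883.86 + duty 54614.09 = 64463.25
Landed cost = invoice 245517.59 + 64463.25 = 309980.84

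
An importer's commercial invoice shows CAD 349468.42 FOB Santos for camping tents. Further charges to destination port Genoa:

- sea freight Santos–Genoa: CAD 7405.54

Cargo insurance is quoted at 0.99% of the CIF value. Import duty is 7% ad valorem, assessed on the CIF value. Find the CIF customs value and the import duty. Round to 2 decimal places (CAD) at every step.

Let C be the CIF value. C = FOB price + freight + 0.99% × C
C − 0.99% × C = 349468.42 + 7405.54
0.9901 × C = 356873.96
C = 356873.96 / 0.9901 = 360442.34
Insurance premium = 0.99% × 360442.34 = 3568.38
Import duty = 360442.34 × 7% = 25230.96

CIF value: CAD 360442.34; import duty: CAD 25230.96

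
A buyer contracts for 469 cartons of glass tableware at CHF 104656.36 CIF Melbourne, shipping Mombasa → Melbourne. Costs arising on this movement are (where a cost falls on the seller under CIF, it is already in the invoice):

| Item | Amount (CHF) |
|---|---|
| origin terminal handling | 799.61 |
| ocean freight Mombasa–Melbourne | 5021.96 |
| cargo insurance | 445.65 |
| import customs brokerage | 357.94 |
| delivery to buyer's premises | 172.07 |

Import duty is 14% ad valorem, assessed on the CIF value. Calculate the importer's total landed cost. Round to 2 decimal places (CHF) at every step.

CIF: the seller pays costs through ocean freight and marine insurance to the destination port.
Already in the invoice (seller's account under CIF): origin terminal, freight, insurance — exclude.
The CIF price already equals the CIF value: 104656.36
Import duty = 104656.36 × 14% = 14651.89
Buyer bears: brokerage 357.94 + delivery 172.07 + duty 14651.89 = 15181.90
Landed cost = invoice 104656.36 + 15181.90 = 119838.26

Total landed cost: CHF 119838.26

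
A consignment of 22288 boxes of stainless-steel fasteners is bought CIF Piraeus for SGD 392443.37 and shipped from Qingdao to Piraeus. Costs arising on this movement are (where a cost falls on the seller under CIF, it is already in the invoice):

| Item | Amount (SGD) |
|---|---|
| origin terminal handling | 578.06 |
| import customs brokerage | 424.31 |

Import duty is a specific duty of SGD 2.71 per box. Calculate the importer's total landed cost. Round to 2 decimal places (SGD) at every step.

CIF: the seller pays costs through ocean freight and marine insurance to the destination port.
Already in the invoice (seller's account under CIF): origin terminal — exclude.
The CIF price already equals the CIF value: 392443.37
Import duty = 22288 × 2.71 = 60400.48
Buyer bears: brokerage 424.31 + duty 60400.48 = 60824.79
Landed cost = invoice 392443.37 + 60824.79 = 453268.16

Total landed cost: SGD 453268.16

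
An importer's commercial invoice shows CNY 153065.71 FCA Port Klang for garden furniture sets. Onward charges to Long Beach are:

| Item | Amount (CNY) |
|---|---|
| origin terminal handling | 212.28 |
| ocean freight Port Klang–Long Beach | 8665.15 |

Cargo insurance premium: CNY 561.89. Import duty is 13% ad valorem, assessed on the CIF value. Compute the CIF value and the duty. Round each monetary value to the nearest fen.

CIF = FCA price + pre-shipment costs + freight + insurance
CIF = 153065.71 + 212.28 + 8665.15 + 561.89 = 162505.03
Import duty = 162505.03 × 13% = 21125.65

CIF value: CNY 162505.03; import duty: CNY 21125.65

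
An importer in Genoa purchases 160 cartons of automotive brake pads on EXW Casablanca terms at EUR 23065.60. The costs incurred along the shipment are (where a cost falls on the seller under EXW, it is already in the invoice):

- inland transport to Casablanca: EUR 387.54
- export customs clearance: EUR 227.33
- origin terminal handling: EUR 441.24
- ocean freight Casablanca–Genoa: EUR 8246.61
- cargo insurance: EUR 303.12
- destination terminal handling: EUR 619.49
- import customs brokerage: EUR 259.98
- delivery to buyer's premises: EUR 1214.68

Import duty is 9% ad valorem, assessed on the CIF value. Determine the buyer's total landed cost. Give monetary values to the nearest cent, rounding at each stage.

EXW: the seller makes goods available at their premises; the buyer bears all onward costs.
CIF value = EXW price + inland to port + export clearance + origin terminal + freight + insurance = 23065.60 + 387.54 + 227.33 + 441.24 + 8246.61 + 303.12 = 32671.44
Import duty = 32671.44 × 9% = 2940.43
Buyer bears: inland to port 387.54 + export clearance 227.33 + origin terminal 441.24 + freight 8246.61 + insurance 303.12 + destination terminal 619.49 + brokerage 259.98 + delivery 1214.68 + duty 2940.43 = 14640.42
Landed cost = invoice 23065.60 + 14640.42 = 37706.02

Total landed cost: EUR 37706.02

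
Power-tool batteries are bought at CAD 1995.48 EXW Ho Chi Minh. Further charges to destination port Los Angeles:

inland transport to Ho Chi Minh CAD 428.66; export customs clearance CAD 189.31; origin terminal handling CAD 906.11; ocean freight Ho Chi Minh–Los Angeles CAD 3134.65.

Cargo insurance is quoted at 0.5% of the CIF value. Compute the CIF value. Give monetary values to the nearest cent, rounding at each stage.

Let C be the CIF value. C = EXW price + pre-shipment costs + freight + 0.5% × C
C − 0.5% × C = 1995.48 + 428.66 + 189.31 + 906.11 + 3134.65
0.995 × C = 6654.21
C = 6654.21 / 0.995 = 6687.65
Insurance premium = 0.5% × 6687.65 = 33.44

CIF value: CAD 6687.65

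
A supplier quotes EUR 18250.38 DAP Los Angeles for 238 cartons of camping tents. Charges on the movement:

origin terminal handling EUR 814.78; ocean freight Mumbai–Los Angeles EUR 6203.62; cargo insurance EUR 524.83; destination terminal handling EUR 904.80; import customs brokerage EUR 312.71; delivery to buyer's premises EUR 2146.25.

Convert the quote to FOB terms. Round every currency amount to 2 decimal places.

FOB price: EUR 8470.88

Not relevant to the conversion: origin terminal — on the seller under both DAP and FOB; already in the DAP price and stays in the FOB price. brokerage — on the buyer under both terms; not part of either seller's price.
From DAP to FOB, the seller no longer bears: freight, insurance, destination terminal, delivery.
FOB price = 18250.38 − 6203.62 − 524.83 − 904.80 − 2146.25 = 8470.88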